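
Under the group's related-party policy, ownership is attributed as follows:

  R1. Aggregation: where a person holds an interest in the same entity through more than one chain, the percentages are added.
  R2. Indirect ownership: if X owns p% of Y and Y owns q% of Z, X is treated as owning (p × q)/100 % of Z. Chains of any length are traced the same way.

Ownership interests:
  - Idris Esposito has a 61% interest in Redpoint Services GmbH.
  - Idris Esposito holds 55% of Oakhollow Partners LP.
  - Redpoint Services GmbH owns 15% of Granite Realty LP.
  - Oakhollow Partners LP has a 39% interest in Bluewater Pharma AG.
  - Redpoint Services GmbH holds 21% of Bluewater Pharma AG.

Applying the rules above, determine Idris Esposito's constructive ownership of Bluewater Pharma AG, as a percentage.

Chain via Redpoint Services GmbH (R2): 61% × 21% = 12.81% of Bluewater Pharma AG.
Chain via Oakhollow Partners LP (R2): 55% × 39% = 21.45% of Bluewater Pharma AG.
Aggregating (R1): 12.81% + 21.45% = 34.26%.

34.26%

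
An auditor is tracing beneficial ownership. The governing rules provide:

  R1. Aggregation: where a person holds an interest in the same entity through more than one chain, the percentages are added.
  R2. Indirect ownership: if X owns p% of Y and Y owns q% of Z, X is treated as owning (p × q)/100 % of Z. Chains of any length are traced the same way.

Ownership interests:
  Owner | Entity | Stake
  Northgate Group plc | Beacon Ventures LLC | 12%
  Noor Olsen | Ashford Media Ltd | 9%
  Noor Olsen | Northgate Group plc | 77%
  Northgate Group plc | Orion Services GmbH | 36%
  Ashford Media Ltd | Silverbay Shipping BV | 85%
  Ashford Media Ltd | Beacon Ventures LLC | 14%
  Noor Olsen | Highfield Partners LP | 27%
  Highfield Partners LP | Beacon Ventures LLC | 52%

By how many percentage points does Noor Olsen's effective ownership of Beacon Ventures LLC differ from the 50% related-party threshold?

Chain via Ashford Media Ltd (R2): 9% × 14% = 1.26% of Beacon Ventures LLC.
Chain via Northgate Group plc (R2): 77% × 12% = 9.24% of Beacon Ventures LLC.
Chain via Highfield Partners LP (R2): 27% × 52% = 14.04% of Beacon Ventures LLC.
Aggregating (R1): 1.26% + 9.24% + 14.04% = 24.54%.
24.54% falls short of the 50% threshold by 25.46 percentage points.

25.46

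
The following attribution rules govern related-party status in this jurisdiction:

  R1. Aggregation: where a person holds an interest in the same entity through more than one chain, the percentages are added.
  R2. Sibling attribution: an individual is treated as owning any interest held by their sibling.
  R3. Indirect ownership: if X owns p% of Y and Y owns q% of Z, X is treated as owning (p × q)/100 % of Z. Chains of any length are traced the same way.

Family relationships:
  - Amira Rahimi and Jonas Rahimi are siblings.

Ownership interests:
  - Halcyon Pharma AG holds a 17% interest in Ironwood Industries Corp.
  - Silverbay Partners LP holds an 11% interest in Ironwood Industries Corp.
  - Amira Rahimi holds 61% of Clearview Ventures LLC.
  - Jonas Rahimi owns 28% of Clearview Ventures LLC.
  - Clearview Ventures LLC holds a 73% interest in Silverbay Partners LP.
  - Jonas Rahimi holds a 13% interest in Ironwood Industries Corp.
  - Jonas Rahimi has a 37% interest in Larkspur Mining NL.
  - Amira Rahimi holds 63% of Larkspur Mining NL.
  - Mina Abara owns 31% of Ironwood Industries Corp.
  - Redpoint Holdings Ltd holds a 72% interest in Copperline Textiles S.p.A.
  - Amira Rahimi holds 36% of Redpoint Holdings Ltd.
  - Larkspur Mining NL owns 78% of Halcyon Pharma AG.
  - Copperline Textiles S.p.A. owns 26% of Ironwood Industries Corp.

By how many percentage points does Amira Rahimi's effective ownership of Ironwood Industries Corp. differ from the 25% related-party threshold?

By sibling attribution (R2), Amira Rahimi is treated as also owning Jonas Rahimi's interest in Clearview Ventures LLC, giving 61% + 28% = 89%.
By sibling attribution (R2), Amira Rahimi is treated as also owning Jonas Rahimi's interest in Larkspur Mining NL, giving 63% + 37% = 100%.
By sibling attribution (R2), Amira Rahimi is treated as owning Jonas Rahimi's 13% interest in Ironwood Industries Corp.
Chain via Redpoint Holdings Ltd → Copperline Textiles S.p.A. (R3): 36% × 72% × 26% = 6.7392% of Ironwood Industries Corp.
Chain via Clearview Ventures LLC → Silverbay Partners LP (R3): 89% × 73% × 11% = 7.1467% of Ironwood Industries Corp.
Chain via Larkspur Mining NL → Halcyon Pharma AG (R3): 100% × 78% × 17% = 13.26% of Ironwood Industries Corp.
Direct interest in Ironwood Industries Corp: 13%.
Aggregating (R1): 6.7392% + 7.1467% + 13.26% + 13% = 40.1459%.
40.1459% exceeds the 25% threshold by 15.1459 percentage points.

15.1459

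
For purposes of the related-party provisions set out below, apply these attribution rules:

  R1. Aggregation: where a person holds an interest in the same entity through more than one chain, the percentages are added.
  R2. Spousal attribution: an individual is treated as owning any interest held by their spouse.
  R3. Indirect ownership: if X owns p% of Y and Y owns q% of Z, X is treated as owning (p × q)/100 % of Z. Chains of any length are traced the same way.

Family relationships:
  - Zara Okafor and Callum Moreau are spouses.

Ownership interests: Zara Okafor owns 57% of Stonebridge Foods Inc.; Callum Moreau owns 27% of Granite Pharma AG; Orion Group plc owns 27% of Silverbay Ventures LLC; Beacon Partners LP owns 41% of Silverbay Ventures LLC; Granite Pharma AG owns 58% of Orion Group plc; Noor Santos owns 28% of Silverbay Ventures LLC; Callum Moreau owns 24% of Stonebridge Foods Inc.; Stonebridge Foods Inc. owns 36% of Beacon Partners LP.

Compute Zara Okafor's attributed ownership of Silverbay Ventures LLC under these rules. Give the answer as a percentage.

By spousal attribution (R2), Zara Okafor is treated as also owning Callum Moreau's interest in Stonebridge Foods Inc, giving 57% + 24% = 81%.
By spousal attribution (R2), Zara Okafor is treated as owning Callum Moreau's 27% interest in Granite Pharma AG.
Chain via Stonebridge Foods Inc. → Beacon Partners LP (R3): 81% × 36% × 41% = 11.9556% of Silverbay Ventures LLC.
Chain via Granite Pharma AG → Orion Group plc (R3): 27% × 58% × 27% = 4.2282% of Silverbay Ventures LLC.
Aggregating (R1): 11.9556% + 4.2282% = 16.1838%.

16.1838%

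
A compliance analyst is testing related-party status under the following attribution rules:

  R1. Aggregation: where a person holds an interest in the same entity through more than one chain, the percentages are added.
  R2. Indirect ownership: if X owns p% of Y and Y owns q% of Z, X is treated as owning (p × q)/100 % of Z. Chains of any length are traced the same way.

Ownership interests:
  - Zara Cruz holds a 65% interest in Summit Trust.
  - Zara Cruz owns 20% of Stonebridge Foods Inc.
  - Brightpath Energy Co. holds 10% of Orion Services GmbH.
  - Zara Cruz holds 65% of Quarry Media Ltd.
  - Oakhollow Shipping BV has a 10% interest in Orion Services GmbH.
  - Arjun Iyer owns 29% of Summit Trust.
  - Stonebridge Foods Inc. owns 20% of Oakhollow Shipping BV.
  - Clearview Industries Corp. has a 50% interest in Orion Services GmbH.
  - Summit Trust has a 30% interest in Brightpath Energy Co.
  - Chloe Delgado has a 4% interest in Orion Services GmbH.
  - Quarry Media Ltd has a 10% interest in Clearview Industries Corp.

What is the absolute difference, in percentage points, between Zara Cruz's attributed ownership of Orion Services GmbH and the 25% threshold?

Chain via Stonebridge Foods Inc. → Oakhollow Shipping BV (R2): 20% × 20% × 10% = 0.4% of Orion Services GmbH.
Chain via Summit Trust → Brightpath Energy Co. (R2): 65% × 30% × 10% = 1.95% of Orion Services GmbH.
Chain via Quarry Media Ltd → Clearview Industries Corp. (R2): 65% × 10% × 50% = 3.25% of Orion Services GmbH.
Aggregating (R1): 0.4% + 1.95% + 3.25% = 5.6%.
5.6% falls short of the 25% threshold by 19.4 percentage points.

19.4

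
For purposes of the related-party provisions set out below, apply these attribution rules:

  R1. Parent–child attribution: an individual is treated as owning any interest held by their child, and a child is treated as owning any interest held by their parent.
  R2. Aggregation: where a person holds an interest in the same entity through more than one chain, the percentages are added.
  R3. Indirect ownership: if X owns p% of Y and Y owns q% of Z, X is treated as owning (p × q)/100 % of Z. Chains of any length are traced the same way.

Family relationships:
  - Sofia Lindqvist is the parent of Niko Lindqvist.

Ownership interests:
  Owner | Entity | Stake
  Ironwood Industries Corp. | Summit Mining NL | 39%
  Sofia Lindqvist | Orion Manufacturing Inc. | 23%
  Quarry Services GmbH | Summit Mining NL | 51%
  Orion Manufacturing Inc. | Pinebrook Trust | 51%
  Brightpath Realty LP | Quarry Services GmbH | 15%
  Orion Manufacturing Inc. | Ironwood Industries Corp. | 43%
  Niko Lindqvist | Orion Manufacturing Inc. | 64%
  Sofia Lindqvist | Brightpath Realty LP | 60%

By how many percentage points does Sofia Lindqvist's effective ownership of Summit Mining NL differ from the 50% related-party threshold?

30.8201

By parent–child attribution (R1), Sofia Lindqvist is treated as also owning Niko Lindqvist's interest in Orion Manufacturing Inc, giving 23% + 64% = 87%.
Chain via Orion Manufacturing Inc. → Ironwood Industries Corp. (R3): 87% × 43% × 39% = 14.5899% of Summit Mining NL.
Chain via Brightpath Realty LP → Quarry Services GmbH (R3): 60% × 15% × 51% = 4.59% of Summit Mining NL.
Aggregating (R2): 14.5899% + 4.59% = 19.1799%.
19.1799% falls short of the 50% threshold by 30.8201 percentage points.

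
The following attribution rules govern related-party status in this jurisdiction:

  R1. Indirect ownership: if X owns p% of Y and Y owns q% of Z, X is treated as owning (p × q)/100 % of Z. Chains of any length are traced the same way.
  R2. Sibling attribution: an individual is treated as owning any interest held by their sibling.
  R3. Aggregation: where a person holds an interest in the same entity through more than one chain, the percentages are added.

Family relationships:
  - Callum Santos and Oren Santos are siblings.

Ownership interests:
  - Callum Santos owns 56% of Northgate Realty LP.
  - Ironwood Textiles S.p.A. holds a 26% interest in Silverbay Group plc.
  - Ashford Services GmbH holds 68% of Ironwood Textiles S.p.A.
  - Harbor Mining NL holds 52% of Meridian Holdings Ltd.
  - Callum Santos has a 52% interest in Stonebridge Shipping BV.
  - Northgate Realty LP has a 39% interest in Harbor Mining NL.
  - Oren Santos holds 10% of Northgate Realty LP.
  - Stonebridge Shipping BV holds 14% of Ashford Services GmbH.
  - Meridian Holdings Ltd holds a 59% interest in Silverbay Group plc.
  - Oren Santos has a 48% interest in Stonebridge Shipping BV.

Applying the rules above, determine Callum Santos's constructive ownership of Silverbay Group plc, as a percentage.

10.372232%

By sibling attribution (R2), Callum Santos is treated as also owning Oren Santos's interest in Stonebridge Shipping BV, giving 52% + 48% = 100%.
By sibling attribution (R2), Callum Santos is treated as also owning Oren Santos's interest in Northgate Realty LP, giving 56% + 10% = 66%.
Chain via Stonebridge Shipping BV → Ashford Services GmbH → Ironwood Textiles S.p.A. (R1): 100% × 14% × 68% × 26% = 2.4752% of Silverbay Group plc.
Chain via Northgate Realty LP → Harbor Mining NL → Meridian Holdings Ltd (R1): 66% × 39% × 52% × 59% = 7.897032% of Silverbay Group plc.
Aggregating (R3): 2.4752% + 7.897032% = 10.372232%.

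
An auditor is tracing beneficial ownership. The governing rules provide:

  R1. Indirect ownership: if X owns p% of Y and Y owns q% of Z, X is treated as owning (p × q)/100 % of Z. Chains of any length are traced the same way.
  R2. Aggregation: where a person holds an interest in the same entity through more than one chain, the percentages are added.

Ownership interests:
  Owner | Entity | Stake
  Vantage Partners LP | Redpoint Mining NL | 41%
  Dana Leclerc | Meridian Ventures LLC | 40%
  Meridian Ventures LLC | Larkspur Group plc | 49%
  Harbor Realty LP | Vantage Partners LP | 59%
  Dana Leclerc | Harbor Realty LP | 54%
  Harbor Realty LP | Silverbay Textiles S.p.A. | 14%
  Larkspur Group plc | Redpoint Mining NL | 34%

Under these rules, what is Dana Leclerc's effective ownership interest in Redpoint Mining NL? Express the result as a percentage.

19.7266%

Chain via Harbor Realty LP → Vantage Partners LP (R1): 54% × 59% × 41% = 13.0626% of Redpoint Mining NL.
Chain via Meridian Ventures LLC → Larkspur Group plc (R1): 40% × 49% × 34% = 6.664% of Redpoint Mining NL.
Aggregating (R2): 13.0626% + 6.664% = 19.7266%.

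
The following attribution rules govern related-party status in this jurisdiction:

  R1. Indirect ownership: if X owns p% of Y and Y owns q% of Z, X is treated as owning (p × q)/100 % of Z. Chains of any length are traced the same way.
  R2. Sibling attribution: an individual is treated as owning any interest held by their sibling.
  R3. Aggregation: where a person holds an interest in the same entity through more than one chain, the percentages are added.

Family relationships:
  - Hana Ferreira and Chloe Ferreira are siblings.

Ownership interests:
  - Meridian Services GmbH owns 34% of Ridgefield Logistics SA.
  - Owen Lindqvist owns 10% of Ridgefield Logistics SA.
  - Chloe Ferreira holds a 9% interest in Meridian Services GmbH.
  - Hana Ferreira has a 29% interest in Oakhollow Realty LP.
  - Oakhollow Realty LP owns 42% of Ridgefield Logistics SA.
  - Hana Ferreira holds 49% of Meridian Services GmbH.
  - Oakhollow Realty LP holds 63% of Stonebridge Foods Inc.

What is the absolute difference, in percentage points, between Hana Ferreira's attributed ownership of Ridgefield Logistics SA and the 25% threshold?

By sibling attribution (R2), Hana Ferreira is treated as also owning Chloe Ferreira's interest in Meridian Services GmbH, giving 49% + 9% = 58%.
Chain via Meridian Services GmbH (R1): 58% × 34% = 19.72% of Ridgefield Logistics SA.
Chain via Oakhollow Realty LP (R1): 29% × 42% = 12.18% of Ridgefield Logistics SA.
Aggregating (R3): 19.72% + 12.18% = 31.9%.
31.9% exceeds the 25% threshold by 6.9 percentage points.

6.9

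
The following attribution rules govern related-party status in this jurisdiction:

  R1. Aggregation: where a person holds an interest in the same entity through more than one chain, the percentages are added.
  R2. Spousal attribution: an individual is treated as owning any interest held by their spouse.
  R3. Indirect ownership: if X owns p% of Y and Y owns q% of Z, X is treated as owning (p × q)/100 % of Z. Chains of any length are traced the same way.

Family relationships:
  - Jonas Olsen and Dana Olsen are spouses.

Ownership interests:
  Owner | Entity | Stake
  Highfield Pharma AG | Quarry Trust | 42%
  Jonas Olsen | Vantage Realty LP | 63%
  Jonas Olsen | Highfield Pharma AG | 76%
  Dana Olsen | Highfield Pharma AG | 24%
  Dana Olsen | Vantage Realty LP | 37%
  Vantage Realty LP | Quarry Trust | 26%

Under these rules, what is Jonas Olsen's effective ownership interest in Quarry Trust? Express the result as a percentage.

68%

By spousal attribution (R2), Jonas Olsen is treated as also owning Dana Olsen's interest in Highfield Pharma AG, giving 76% + 24% = 100%.
By spousal attribution (R2), Jonas Olsen is treated as also owning Dana Olsen's interest in Vantage Realty LP, giving 63% + 37% = 100%.
Chain via Highfield Pharma AG (R3): 100% × 42% = 42% of Quarry Trust.
Chain via Vantage Realty LP (R3): 100% × 26% = 26% of Quarry Trust.
Aggregating (R1): 42% + 26% = 68%.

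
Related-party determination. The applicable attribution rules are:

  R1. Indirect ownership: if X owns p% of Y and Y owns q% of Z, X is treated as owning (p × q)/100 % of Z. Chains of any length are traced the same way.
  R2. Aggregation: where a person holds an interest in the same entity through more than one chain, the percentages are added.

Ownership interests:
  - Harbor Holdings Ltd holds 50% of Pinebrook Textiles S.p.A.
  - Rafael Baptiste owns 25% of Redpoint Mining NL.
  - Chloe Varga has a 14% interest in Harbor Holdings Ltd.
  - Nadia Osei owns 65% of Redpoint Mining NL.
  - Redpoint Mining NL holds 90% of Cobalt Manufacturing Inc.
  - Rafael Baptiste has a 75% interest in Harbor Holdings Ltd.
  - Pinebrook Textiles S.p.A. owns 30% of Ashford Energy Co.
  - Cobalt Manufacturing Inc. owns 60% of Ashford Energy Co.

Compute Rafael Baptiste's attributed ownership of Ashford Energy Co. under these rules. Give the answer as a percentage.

Chain via Harbor Holdings Ltd → Pinebrook Textiles S.p.A. (R1): 75% × 50% × 30% = 11.25% of Ashford Energy Co.
Chain via Redpoint Mining NL → Cobalt Manufacturing Inc. (R1): 25% × 90% × 60% = 13.5% of Ashford Energy Co.
Aggregating (R2): 11.25% + 13.5% = 24.75%.

24.75%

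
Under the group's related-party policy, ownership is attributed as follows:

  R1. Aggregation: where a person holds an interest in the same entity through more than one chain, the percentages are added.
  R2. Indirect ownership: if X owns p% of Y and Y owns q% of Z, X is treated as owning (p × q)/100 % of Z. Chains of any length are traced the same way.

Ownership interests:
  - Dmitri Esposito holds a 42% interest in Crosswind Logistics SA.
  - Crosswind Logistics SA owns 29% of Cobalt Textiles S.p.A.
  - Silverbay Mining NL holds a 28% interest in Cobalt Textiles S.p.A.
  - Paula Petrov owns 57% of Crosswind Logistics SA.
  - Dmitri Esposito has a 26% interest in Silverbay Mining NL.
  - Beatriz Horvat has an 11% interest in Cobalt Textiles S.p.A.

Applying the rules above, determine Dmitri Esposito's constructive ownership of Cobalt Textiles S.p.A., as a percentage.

19.46%

Chain via Silverbay Mining NL (R2): 26% × 28% = 7.28% of Cobalt Textiles S.p.A.
Chain via Crosswind Logistics SA (R2): 42% × 29% = 12.18% of Cobalt Textiles S.p.A.
Aggregating (R1): 7.28% + 12.18% = 19.46%.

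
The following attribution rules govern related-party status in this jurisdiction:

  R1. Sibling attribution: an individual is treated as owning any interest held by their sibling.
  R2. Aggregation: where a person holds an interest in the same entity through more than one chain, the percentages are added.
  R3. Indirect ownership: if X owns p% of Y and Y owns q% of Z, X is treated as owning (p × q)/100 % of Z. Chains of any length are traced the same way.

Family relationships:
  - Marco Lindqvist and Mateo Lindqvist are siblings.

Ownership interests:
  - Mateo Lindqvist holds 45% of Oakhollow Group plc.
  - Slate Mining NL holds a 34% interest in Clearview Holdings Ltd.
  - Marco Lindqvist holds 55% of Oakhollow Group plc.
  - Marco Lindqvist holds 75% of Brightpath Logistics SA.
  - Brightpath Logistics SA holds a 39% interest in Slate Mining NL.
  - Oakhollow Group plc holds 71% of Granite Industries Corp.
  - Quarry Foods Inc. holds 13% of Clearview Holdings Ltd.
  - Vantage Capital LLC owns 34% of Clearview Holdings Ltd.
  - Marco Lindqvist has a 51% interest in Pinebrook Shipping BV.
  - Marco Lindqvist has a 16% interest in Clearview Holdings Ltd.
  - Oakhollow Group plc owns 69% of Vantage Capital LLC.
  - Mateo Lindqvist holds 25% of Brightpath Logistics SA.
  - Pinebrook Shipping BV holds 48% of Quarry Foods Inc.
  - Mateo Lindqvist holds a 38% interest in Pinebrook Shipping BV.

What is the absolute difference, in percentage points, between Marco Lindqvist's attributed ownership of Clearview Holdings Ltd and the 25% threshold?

33.2736

By sibling attribution (R1), Marco Lindqvist is treated as also owning Mateo Lindqvist's interest in Oakhollow Group plc, giving 55% + 45% = 100%.
By sibling attribution (R1), Marco Lindqvist is treated as also owning Mateo Lindqvist's interest in Pinebrook Shipping BV, giving 51% + 38% = 89%.
By sibling attribution (R1), Marco Lindqvist is treated as also owning Mateo Lindqvist's interest in Brightpath Logistics SA, giving 75% + 25% = 100%.
Chain via Oakhollow Group plc → Vantage Capital LLC (R3): 100% × 69% × 34% = 23.46% of Clearview Holdings Ltd.
Chain via Pinebrook Shipping BV → Quarry Foods Inc. (R3): 89% × 48% × 13% = 5.5536% of Clearview Holdings Ltd.
Chain via Brightpath Logistics SA → Slate Mining NL (R3): 100% × 39% × 34% = 13.26% of Clearview Holdings Ltd.
Direct interest in Clearview Holdings Ltd: 16%.
Aggregating (R2): 23.46% + 5.5536% + 13.26% + 16% = 58.2736%.
58.2736% exceeds the 25% threshold by 33.2736 percentage points.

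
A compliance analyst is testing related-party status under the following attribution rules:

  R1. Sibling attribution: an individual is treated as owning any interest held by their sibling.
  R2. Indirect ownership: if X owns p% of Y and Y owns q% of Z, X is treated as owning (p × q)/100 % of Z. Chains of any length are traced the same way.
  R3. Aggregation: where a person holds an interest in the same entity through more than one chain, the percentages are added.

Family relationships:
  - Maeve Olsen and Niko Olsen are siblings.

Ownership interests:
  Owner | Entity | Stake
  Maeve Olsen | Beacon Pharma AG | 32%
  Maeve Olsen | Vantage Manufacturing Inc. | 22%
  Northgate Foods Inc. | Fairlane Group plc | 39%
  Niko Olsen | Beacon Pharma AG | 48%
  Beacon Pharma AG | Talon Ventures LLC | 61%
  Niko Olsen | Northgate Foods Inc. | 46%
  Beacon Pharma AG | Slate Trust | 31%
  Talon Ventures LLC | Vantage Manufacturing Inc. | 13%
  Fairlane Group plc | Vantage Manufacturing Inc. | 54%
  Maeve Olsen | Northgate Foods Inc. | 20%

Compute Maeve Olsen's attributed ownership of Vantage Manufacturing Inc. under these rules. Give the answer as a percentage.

42.2436%

By sibling attribution (R1), Maeve Olsen is treated as also owning Niko Olsen's interest in Northgate Foods Inc, giving 20% + 46% = 66%.
By sibling attribution (R1), Maeve Olsen is treated as also owning Niko Olsen's interest in Beacon Pharma AG, giving 32% + 48% = 80%.
Chain via Northgate Foods Inc. → Fairlane Group plc (R2): 66% × 39% × 54% = 13.8996% of Vantage Manufacturing Inc.
Chain via Beacon Pharma AG → Talon Ventures LLC (R2): 80% × 61% × 13% = 6.344% of Vantage Manufacturing Inc.
Direct interest in Vantage Manufacturing Inc: 22%.
Aggregating (R3): 13.8996% + 6.344% + 22% = 42.2436%.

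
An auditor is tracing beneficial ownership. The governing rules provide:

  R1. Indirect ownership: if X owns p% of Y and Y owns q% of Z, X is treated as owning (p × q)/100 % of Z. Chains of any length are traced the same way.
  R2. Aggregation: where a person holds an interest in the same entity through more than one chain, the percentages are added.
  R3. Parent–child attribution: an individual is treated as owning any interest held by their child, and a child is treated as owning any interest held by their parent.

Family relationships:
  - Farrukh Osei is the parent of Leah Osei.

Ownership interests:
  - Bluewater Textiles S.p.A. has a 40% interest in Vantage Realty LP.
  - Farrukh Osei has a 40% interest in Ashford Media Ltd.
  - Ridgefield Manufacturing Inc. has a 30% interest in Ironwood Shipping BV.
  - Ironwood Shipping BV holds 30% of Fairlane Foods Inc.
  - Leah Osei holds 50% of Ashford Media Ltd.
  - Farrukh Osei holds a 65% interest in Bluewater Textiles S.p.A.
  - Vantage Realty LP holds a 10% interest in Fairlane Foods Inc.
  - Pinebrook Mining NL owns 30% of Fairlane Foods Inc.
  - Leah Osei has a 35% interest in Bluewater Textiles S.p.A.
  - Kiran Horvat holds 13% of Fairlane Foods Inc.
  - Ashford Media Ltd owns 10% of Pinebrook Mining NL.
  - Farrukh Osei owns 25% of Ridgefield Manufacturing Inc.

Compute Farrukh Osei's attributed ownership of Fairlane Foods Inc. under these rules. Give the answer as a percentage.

By parent–child attribution (R3), Farrukh Osei is treated as also owning Leah Osei's interest in Ashford Media Ltd, giving 40% + 50% = 90%.
By parent–child attribution (R3), Farrukh Osei is treated as also owning Leah Osei's interest in Bluewater Textiles S.p.A, giving 65% + 35% = 100%.
Chain via Ashford Media Ltd → Pinebrook Mining NL (R1): 90% × 10% × 30% = 2.7% of Fairlane Foods Inc.
Chain via Bluewater Textiles S.p.A. → Vantage Realty LP (R1): 100% × 40% × 10% = 4% of Fairlane Foods Inc.
Chain via Ridgefield Manufacturing Inc. → Ironwood Shipping BV (R1): 25% × 30% × 30% = 2.25% of Fairlane Foods Inc.
Aggregating (R2): 2.7% + 4% + 2.25% = 8.95%.

8.95%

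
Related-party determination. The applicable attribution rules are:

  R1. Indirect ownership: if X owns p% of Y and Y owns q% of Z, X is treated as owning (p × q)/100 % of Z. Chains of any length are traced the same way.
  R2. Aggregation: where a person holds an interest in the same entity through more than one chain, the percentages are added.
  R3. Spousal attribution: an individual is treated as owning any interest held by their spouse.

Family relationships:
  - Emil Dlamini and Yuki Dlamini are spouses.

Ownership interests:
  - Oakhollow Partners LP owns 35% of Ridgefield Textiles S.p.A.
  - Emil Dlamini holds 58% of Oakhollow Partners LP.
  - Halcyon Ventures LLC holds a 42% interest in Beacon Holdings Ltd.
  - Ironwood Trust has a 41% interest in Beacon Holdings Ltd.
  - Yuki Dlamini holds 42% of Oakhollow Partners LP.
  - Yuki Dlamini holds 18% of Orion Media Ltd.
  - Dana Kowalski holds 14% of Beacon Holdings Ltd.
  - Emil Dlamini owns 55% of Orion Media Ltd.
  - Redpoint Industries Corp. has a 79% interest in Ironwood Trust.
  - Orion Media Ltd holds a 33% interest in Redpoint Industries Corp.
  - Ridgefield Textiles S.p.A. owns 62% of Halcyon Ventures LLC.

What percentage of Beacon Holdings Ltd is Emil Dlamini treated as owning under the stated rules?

16.916751%

By spousal attribution (R3), Emil Dlamini is treated as also owning Yuki Dlamini's interest in Orion Media Ltd, giving 55% + 18% = 73%.
By spousal attribution (R3), Emil Dlamini is treated as also owning Yuki Dlamini's interest in Oakhollow Partners LP, giving 58% + 42% = 100%.
Chain via Orion Media Ltd → Redpoint Industries Corp. → Ironwood Trust (R1): 73% × 33% × 79% × 41% = 7.802751% of Beacon Holdings Ltd.
Chain via Oakhollow Partners LP → Ridgefield Textiles S.p.A. → Halcyon Ventures LLC (R1): 100% × 35% × 62% × 42% = 9.114% of Beacon Holdings Ltd.
Aggregating (R2): 7.802751% + 9.114% = 16.916751%.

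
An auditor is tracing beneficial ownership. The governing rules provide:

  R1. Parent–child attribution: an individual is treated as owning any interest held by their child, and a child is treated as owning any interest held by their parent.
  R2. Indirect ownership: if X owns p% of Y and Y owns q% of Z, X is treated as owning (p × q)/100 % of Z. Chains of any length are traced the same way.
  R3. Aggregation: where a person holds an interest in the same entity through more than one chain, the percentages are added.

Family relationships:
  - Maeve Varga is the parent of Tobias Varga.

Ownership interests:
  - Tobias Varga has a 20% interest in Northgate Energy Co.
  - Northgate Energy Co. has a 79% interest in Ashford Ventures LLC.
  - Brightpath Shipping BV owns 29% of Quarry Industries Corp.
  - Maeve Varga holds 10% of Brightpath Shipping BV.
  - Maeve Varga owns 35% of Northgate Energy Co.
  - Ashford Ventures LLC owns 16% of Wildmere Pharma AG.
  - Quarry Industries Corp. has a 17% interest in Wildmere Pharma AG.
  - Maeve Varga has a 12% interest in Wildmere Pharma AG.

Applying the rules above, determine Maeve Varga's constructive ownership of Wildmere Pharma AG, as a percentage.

19.445%

By parent–child attribution (R1), Maeve Varga is treated as also owning Tobias Varga's interest in Northgate Energy Co, giving 35% + 20% = 55%.
Chain via Northgate Energy Co. → Ashford Ventures LLC (R2): 55% × 79% × 16% = 6.952% of Wildmere Pharma AG.
Chain via Brightpath Shipping BV → Quarry Industries Corp. (R2): 10% × 29% × 17% = 0.493% of Wildmere Pharma AG.
Direct interest in Wildmere Pharma AG: 12%.
Aggregating (R3): 6.952% + 0.493% + 12% = 19.445%.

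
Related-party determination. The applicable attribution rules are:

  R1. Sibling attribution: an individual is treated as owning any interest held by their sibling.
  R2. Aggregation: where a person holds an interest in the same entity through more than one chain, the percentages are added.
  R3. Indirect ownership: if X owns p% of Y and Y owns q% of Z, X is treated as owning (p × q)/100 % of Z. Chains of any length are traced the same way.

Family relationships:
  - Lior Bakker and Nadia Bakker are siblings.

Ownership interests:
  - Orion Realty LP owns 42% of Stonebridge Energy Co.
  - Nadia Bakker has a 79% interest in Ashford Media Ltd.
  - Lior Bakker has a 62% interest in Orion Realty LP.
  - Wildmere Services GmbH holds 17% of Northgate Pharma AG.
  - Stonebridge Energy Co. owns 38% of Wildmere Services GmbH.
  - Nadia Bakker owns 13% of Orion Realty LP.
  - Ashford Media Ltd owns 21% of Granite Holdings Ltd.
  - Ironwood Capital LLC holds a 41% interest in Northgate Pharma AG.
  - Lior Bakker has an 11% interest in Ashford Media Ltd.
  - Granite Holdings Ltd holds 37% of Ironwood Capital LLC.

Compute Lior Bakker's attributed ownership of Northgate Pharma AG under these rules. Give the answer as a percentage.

By sibling attribution (R1), Lior Bakker is treated as also owning Nadia Bakker's interest in Orion Realty LP, giving 62% + 13% = 75%.
By sibling attribution (R1), Lior Bakker is treated as also owning Nadia Bakker's interest in Ashford Media Ltd, giving 11% + 79% = 90%.
Chain via Orion Realty LP → Stonebridge Energy Co. → Wildmere Services GmbH (R3): 75% × 42% × 38% × 17% = 2.0349% of Northgate Pharma AG.
Chain via Ashford Media Ltd → Granite Holdings Ltd → Ironwood Capital LLC (R3): 90% × 21% × 37% × 41% = 2.86713% of Northgate Pharma AG.
Aggregating (R2): 2.0349% + 2.86713% = 4.90203%.

4.90203%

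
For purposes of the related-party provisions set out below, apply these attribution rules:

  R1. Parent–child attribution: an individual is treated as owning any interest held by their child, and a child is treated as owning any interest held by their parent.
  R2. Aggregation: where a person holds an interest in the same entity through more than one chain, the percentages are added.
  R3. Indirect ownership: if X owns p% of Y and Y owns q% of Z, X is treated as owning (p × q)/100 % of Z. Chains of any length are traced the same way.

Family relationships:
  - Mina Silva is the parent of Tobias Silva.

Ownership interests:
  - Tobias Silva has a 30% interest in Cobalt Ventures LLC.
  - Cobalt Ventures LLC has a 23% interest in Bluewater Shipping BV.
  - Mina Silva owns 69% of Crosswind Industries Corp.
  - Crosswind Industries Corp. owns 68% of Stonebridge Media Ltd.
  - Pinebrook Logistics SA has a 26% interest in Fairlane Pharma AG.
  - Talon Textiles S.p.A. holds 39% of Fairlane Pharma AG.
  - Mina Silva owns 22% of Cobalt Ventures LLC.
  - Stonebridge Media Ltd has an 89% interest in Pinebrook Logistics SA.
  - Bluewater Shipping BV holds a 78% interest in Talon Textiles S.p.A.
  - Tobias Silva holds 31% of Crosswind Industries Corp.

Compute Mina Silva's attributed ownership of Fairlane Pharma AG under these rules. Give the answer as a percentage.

19.373432%

By parent–child attribution (R1), Mina Silva is treated as also owning Tobias Silva's interest in Crosswind Industries Corp, giving 69% + 31% = 100%.
By parent–child attribution (R1), Mina Silva is treated as also owning Tobias Silva's interest in Cobalt Ventures LLC, giving 22% + 30% = 52%.
Chain via Crosswind Industries Corp. → Stonebridge Media Ltd → Pinebrook Logistics SA (R3): 100% × 68% × 89% × 26% = 15.7352% of Fairlane Pharma AG.
Chain via Cobalt Ventures LLC → Bluewater Shipping BV → Talon Textiles S.p.A. (R3): 52% × 23% × 78% × 39% = 3.638232% of Fairlane Pharma AG.
Aggregating (R2): 15.7352% + 3.638232% = 19.373432%.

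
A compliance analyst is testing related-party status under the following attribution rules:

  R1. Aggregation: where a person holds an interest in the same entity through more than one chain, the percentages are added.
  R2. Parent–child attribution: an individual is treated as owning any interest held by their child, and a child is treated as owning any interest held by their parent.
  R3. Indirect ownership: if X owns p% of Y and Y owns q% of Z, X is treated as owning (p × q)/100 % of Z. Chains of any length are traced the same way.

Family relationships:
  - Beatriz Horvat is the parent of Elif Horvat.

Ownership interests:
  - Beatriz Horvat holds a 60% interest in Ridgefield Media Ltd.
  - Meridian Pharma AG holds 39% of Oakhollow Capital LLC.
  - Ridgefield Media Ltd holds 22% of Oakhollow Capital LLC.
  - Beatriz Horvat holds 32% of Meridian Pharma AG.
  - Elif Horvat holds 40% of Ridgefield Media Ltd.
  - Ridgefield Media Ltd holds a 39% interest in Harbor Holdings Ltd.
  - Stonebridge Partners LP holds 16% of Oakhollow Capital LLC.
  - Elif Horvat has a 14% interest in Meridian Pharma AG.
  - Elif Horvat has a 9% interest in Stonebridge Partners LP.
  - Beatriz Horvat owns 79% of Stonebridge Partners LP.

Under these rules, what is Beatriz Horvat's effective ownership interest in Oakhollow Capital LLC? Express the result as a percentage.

By parent–child attribution (R2), Beatriz Horvat is treated as also owning Elif Horvat's interest in Ridgefield Media Ltd, giving 60% + 40% = 100%.
By parent–child attribution (R2), Beatriz Horvat is treated as also owning Elif Horvat's interest in Meridian Pharma AG, giving 32% + 14% = 46%.
By parent–child attribution (R2), Beatriz Horvat is treated as also owning Elif Horvat's interest in Stonebridge Partners LP, giving 79% + 9% = 88%.
Chain via Ridgefield Media Ltd (R3): 100% × 22% = 22% of Oakhollow Capital LLC.
Chain via Meridian Pharma AG (R3): 46% × 39% = 17.94% of Oakhollow Capital LLC.
Chain via Stonebridge Partners LP (R3): 88% × 16% = 14.08% of Oakhollow Capital LLC.
Aggregating (R1): 22% + 17.94% + 14.08% = 54.02%.

54.02%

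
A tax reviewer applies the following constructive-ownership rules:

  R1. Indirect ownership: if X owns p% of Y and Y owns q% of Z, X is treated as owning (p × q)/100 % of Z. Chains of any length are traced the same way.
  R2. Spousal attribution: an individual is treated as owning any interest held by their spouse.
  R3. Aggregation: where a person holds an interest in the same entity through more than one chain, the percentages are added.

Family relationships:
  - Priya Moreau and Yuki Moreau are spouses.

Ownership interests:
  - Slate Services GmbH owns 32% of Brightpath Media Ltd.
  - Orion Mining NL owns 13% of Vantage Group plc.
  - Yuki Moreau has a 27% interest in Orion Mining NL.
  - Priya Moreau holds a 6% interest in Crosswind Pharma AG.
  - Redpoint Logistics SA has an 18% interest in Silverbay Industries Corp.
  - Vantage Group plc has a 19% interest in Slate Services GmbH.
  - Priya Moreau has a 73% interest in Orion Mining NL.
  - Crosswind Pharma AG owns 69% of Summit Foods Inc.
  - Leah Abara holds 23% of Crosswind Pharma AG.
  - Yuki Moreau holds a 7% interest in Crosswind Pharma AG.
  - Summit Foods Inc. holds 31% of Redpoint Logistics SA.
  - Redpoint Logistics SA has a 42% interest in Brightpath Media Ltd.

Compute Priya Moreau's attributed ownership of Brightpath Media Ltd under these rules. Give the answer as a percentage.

1.958294%

By spousal attribution (R2), Priya Moreau is treated as also owning Yuki Moreau's interest in Orion Mining NL, giving 73% + 27% = 100%.
By spousal attribution (R2), Priya Moreau is treated as also owning Yuki Moreau's interest in Crosswind Pharma AG, giving 6% + 7% = 13%.
Chain via Orion Mining NL → Vantage Group plc → Slate Services GmbH (R1): 100% × 13% × 19% × 32% = 0.7904% of Brightpath Media Ltd.
Chain via Crosswind Pharma AG → Summit Foods Inc. → Redpoint Logistics SA (R1): 13% × 69% × 31% × 42% = 1.167894% of Brightpath Media Ltd.
Aggregating (R3): 0.7904% + 1.167894% = 1.958294%.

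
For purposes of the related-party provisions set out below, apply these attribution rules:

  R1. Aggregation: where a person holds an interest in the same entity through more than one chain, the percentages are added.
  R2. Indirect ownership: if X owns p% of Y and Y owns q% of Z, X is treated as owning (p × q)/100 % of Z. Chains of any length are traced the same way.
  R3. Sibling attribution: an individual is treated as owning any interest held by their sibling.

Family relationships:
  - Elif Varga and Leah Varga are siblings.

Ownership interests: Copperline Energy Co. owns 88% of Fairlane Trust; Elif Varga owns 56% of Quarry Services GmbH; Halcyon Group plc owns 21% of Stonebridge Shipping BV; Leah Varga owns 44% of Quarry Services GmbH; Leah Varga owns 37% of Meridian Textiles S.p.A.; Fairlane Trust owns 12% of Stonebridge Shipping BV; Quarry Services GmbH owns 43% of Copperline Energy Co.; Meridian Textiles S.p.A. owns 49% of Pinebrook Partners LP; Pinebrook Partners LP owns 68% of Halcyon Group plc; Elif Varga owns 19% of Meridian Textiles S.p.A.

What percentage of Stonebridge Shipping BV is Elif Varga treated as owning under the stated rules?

By sibling attribution (R3), Elif Varga is treated as also owning Leah Varga's interest in Meridian Textiles S.p.A, giving 19% + 37% = 56%.
By sibling attribution (R3), Elif Varga is treated as also owning Leah Varga's interest in Quarry Services GmbH, giving 56% + 44% = 100%.
Chain via Meridian Textiles S.p.A. → Pinebrook Partners LP → Halcyon Group plc (R2): 56% × 49% × 68% × 21% = 3.918432% of Stonebridge Shipping BV.
Chain via Quarry Services GmbH → Copperline Energy Co. → Fairlane Trust (R2): 100% × 43% × 88% × 12% = 4.5408% of Stonebridge Shipping BV.
Aggregating (R1): 3.918432% + 4.5408% = 8.459232%.

8.459232%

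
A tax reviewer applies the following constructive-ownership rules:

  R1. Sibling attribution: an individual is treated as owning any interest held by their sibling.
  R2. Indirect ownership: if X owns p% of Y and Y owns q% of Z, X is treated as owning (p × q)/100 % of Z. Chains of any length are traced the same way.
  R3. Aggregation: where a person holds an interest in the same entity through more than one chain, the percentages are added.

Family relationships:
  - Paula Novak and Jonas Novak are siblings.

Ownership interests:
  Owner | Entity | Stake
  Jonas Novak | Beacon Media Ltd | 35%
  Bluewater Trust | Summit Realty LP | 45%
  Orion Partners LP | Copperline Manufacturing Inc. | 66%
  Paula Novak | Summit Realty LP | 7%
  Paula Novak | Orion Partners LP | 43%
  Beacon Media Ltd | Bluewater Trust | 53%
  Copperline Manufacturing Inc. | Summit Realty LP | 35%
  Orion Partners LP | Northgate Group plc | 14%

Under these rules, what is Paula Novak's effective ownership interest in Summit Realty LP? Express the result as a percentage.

25.2805%

By sibling attribution (R1), Paula Novak is treated as owning Jonas Novak's 35% interest in Beacon Media Ltd.
Chain via Orion Partners LP → Copperline Manufacturing Inc. (R2): 43% × 66% × 35% = 9.933% of Summit Realty LP.
Direct interest in Summit Realty LP: 7%.
Chain via Beacon Media Ltd → Bluewater Trust (R2): 35% × 53% × 45% = 8.3475% of Summit Realty LP.
Aggregating (R3): 9.933% + 7% + 8.3475% = 25.2805%.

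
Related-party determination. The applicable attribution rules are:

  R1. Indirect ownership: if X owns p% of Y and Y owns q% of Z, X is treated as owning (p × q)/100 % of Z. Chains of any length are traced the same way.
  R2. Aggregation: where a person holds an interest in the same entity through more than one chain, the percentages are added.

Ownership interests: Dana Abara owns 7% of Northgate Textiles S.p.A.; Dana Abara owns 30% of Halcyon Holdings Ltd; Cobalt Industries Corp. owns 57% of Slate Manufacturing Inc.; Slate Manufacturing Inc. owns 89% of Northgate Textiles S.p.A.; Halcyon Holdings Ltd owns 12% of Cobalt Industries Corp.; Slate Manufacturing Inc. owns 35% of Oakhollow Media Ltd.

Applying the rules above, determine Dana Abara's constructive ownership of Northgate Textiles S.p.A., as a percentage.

8.82628%

Chain via Halcyon Holdings Ltd → Cobalt Industries Corp. → Slate Manufacturing Inc. (R1): 30% × 12% × 57% × 89% = 1.82628% of Northgate Textiles S.p.A.
Direct interest in Northgate Textiles S.p.A: 7%.
Aggregating (R2): 1.82628% + 7% = 8.82628%.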